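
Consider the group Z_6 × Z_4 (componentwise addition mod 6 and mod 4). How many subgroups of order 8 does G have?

|G| = 24 and 8 | 24, so subgroups of order 8 are possible by Lagrange.
The subgroups of order 8 are: {(0,0), (0,1), (0,2), (0,3), (3,0), (3,1), (3,2), (3,3)}.
So G has 1 subgroup of order 8.

1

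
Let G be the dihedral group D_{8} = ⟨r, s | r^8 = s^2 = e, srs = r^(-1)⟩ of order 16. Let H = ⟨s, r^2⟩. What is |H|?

8

|⟨s⟩| = 2 and |⟨r^2⟩| = 4, so |H| is a multiple of lcm(2, 4) = 4 and divides |G| = 16.
Closing under the operation: H = {e, r^2, r^4, r^6, s, r^2s, r^4s, r^6s}, so |H| = 8.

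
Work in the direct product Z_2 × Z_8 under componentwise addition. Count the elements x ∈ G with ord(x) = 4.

An element (a,b) has order lcm(ord(a), ord(b)); count pairs with lcm equal to 4.
Enumerating gives 4 such elements.

4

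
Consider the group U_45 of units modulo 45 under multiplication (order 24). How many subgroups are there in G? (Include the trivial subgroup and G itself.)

16

|G| = 24, so by Lagrange every subgroup order divides 24. Divisors: 1, 2, 3, 4, 6, 8, 12, 24.
Subgroups by order — order 1: 1; order 2: 3; order 3: 1; order 4: 3; order 6: 3; order 8: 1; order 12: 3; order 24: 1.
Total: 1 + 3 + 1 + 3 + 3 + 1 + 3 + 1 = 16.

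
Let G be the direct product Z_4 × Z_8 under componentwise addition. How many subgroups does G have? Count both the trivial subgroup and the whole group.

22

|G| = 32, so by Lagrange every subgroup order divides 32. Divisors: 1, 2, 4, 8, 16, 32.
Subgroups by order — order 1: 1; order 2: 3; order 4: 7; order 8: 7; order 16: 3; order 32: 1.
Total: 1 + 3 + 7 + 7 + 3 + 1 = 22.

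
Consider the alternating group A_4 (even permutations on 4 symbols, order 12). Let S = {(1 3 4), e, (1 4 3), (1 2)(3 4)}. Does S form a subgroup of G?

No

Closure fails: (1 4 3) ∘ (1 2)(3 4) = (1 2 4) ∉ S. So S is not a subgroup.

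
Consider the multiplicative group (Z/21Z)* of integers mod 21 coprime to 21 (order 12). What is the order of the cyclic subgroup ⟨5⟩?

6

Compute successive powers of 5 mod 21: 5, 4, 20, 16, 17, 1; 5^6 ≡ 1 (mod 21).
So |⟨5⟩| = 6.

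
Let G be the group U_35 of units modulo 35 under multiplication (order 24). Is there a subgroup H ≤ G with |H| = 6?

Yes

6 | 24. A subgroup of order 6 is {1, 11, 16, 19, 24, 34}.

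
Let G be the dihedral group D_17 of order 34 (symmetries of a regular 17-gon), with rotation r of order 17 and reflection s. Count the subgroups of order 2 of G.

|G| = 34 and 2 | 34, so subgroups of order 2 are possible by Lagrange.
The subgroups of order 2 are: {e, r^10s}; {e, r^11s}; {e, r^12s}; {e, r^13s}; … (17 in all).
So G has 17 subgroups of order 2.

17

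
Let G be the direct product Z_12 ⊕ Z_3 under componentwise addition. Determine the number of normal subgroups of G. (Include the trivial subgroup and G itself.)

18

G is abelian, so every subgroup is normal.
G has 18 subgroups in total, hence 18 normal subgroups.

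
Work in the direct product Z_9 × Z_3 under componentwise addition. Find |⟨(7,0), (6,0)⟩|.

9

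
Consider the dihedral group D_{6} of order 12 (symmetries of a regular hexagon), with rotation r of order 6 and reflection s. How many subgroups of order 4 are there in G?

|G| = 12 and 4 | 12, so subgroups of order 4 are possible by Lagrange.
The subgroups of order 4 are: {e, r^3, r^2s, r^5s}; {e, r^3, s, r^3s}; {e, r^3, rs, r^4s}.
So G has 3 subgroups of order 4.

3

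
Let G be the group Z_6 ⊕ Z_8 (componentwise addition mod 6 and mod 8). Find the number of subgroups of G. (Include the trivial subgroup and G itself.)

|G| = 48, so by Lagrange every subgroup order divides 48. Divisors: 1, 2, 3, 4, 6, 8, 12, 16, 24, 48.
Subgroups by order — order 1: 1; order 2: 3; order 3: 1; order 4: 3; order 6: 3; order 8: 3; order 12: 3; order 16: 1; order 24: 3; order 48: 1.
Total: 1 + 3 + 1 + 3 + 3 + 3 + 3 + 1 + 3 + 1 = 22.

22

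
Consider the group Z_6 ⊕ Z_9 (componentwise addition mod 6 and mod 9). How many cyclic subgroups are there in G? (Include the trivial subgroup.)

16

A cyclic subgroup of order d is generated by each of its φ(d) elements of order d, so the cyclic subgroups of order d number (#elements of order d)/φ(d).
Cyclic subgroups by order — order 1: 1; order 2: 1; order 3: 4; order 6: 4; order 9: 3; order 18: 3.
Total: 16.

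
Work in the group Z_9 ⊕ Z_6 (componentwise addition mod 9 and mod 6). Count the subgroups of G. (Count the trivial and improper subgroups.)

20

|G| = 54, so by Lagrange every subgroup order divides 54. Divisors: 1, 2, 3, 6, 9, 18, 27, 54.
Subgroups by order — order 1: 1; order 2: 1; order 3: 4; order 6: 4; order 9: 4; order 18: 4; order 27: 1; order 54: 1.
Total: 1 + 1 + 4 + 4 + 4 + 4 + 1 + 1 = 20.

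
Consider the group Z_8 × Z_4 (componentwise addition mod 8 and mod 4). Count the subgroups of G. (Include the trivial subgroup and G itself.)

22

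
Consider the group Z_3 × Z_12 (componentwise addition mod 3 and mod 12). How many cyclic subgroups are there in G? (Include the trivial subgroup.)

Group the elements of G by the cyclic subgroup they generate; each cyclic subgroup of order d accounts for φ(d) elements.
Cyclic subgroups by order — order 1: 1; order 2: 1; order 3: 4; order 4: 1; order 6: 4; order 12: 4.
Total: 15.

15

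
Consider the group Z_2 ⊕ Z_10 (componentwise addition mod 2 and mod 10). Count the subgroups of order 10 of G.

3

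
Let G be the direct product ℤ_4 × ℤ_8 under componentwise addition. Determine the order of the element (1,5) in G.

8

The order of (1,5) in Z_4 × Z_8 is lcm(ord(1) in Z_4, ord(5) in Z_8).
ord(1) = 4 and ord(5) = 8, so |⟨(1,5)⟩| = lcm(4, 8) = 8.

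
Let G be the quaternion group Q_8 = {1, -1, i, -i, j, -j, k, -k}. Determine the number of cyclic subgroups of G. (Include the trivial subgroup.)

A cyclic subgroup of order d is generated by each of its φ(d) elements of order d, so the cyclic subgroups of order d number (#elements of order d)/φ(d).
Cyclic subgroups by order — order 1: 1; order 2: 1; order 4: 3.
Total: 5.

5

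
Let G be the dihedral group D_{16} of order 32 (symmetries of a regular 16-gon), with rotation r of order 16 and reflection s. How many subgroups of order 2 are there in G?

17

|G| = 32 and 2 | 32, so subgroups of order 2 are possible by Lagrange.
The subgroups of order 2 are: {e, r^10s}; {e, r^11s}; {e, r^12s}; {e, r^13s}; … (17 in all).
So G has 17 subgroups of order 2.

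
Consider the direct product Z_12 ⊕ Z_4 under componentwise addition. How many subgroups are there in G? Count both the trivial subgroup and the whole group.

|G| = 48, so by Lagrange every subgroup order divides 48. Divisors: 1, 2, 3, 4, 6, 8, 12, 16, 24, 48.
Subgroups by order — order 1: 1; order 2: 3; order 3: 1; order 4: 7; order 6: 3; order 8: 3; order 12: 7; order 16: 1; order 24: 3; order 48: 1.
Total: 1 + 3 + 1 + 7 + 3 + 3 + 7 + 1 + 3 + 1 = 30.

30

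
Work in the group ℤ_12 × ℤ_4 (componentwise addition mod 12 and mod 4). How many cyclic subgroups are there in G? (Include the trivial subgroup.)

Each element a generates a cyclic subgroup ⟨a⟩; distinct elements may generate the same one (a cyclic group of order d has φ(d) generators).
Cyclic subgroups by order — order 1: 1; order 2: 3; order 3: 1; order 4: 6; order 6: 3; order 12: 6.
Total: 20.

20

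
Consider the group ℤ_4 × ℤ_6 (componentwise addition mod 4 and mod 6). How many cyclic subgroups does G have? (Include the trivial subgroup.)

A cyclic subgroup of order d is generated by each of its φ(d) elements of order d, so the cyclic subgroups of order d number (#elements of order d)/φ(d).
Cyclic subgroups by order — order 1: 1; order 2: 3; order 3: 1; order 4: 2; order 6: 3; order 12: 2.
Total: 12.

12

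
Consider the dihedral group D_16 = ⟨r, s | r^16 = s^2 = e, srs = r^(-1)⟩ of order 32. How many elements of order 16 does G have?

8

The elements of order 16 are: r, r^3, r^5, r^7, r^9, r^11, r^13, r^15.
That's 8.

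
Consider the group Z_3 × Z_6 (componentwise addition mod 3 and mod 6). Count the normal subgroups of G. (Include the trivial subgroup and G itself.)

G is abelian, so every subgroup is normal.
G has 12 subgroups in total, hence 12 normal subgroups.

12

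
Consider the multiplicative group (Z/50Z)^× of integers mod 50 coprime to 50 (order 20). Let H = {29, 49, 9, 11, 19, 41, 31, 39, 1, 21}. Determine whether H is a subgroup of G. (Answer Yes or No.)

|H| = 10 divides |G| = 20, consistent with Lagrange.
H contains the identity, every element's inverse is in H, and H is closed under ·: it is a subgroup.
In fact H = ⟨39⟩.

Yes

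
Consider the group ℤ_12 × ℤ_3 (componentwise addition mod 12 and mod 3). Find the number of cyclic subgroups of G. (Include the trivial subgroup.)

Group the elements of G by the cyclic subgroup they generate; each cyclic subgroup of order d accounts for φ(d) elements.
Cyclic subgroups by order — order 1: 1; order 2: 1; order 3: 4; order 4: 1; order 6: 4; order 12: 4.
Total: 15.

15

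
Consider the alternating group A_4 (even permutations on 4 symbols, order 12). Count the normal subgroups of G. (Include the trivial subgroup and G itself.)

G has 10 subgroups. Checking conjugation-invariance by order — order 1: 1/1 normal; order 2: 0/3 normal; order 3: 0/4 normal; order 4: 1/1 normal; order 12: 1/1 normal.
Total normal subgroups: 3.

3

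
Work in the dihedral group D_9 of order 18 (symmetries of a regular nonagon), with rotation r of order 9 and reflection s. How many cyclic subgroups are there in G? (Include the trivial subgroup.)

12

A cyclic subgroup of order d is generated by each of its φ(d) elements of order d, so the cyclic subgroups of order d number (#elements of order d)/φ(d).
Cyclic subgroups by order — order 1: 1; order 2: 9; order 3: 1; order 9: 1.
Total: 12.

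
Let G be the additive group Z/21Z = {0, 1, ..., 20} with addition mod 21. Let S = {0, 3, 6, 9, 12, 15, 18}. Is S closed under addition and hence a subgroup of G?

Yes

|S| = 7 divides |G| = 21, consistent with Lagrange.
S contains the identity, every element's inverse is in S, and S is closed under +: it is a subgroup.
In fact S = ⟨18⟩.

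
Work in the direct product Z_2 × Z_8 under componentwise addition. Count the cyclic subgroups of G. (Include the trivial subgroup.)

Group the elements of G by the cyclic subgroup they generate; each cyclic subgroup of order d accounts for φ(d) elements.
Cyclic subgroups by order — order 1: 1; order 2: 3; order 4: 2; order 8: 2.
Total: 8.

8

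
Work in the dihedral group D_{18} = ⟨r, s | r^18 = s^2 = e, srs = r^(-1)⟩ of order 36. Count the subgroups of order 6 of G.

7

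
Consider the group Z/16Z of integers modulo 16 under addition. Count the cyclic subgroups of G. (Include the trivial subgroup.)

5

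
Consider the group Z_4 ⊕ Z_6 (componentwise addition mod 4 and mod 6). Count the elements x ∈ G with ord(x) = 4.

An element (a,b) has order lcm(ord(a), ord(b)); count pairs with lcm equal to 4.
Enumerating gives 4 such elements.

4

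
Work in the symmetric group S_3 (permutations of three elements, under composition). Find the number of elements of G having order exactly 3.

2

The elements of order 3 are: (1 2 3), (1 3 2).
That's 2.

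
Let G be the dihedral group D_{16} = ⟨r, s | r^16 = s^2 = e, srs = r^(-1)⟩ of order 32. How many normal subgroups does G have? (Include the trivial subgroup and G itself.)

G has 36 subgroups. Checking conjugation-invariance by order — order 1: 1/1 normal; order 2: 1/17 normal; order 4: 1/9 normal; order 8: 1/5 normal; order 16: 3/3 normal; order 32: 1/1 normal.
Total normal subgroups: 8.

8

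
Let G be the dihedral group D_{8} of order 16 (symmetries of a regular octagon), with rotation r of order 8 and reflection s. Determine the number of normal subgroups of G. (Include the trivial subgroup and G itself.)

7

G has 19 subgroups. Checking conjugation-invariance by order — order 1: 1/1 normal; order 2: 1/9 normal; order 4: 1/5 normal; order 8: 3/3 normal; order 16: 1/1 normal.
Total normal subgroups: 7.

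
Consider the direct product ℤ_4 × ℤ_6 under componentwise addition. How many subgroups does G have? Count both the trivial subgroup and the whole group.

16

|G| = 24, so by Lagrange every subgroup order divides 24. Divisors: 1, 2, 3, 4, 6, 8, 12, 24.
Subgroups by order — order 1: 1; order 2: 3; order 3: 1; order 4: 3; order 6: 3; order 8: 1; order 12: 3; order 24: 1.
Total: 1 + 3 + 1 + 3 + 3 + 1 + 3 + 1 = 16.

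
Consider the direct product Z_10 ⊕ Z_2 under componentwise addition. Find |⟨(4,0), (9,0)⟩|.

|⟨(4,0)⟩| = 5 and |⟨(9,0)⟩| = 10, so |H| is a multiple of lcm(5, 10) = 10 and divides |G| = 20.
Closing under the operation: H = {(0,0), (1,0), (2,0), (3,0), (4,0), (5,0), (6,0), (7,0), (8,0), (9,0)}, so |H| = 10.

10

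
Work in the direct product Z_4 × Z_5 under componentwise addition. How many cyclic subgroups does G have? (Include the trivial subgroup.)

6

Group the elements of G by the cyclic subgroup they generate; each cyclic subgroup of order d accounts for φ(d) elements.
Cyclic subgroups by order — order 1: 1; order 2: 1; order 4: 1; order 5: 1; order 10: 1; order 20: 1.
Total: 6.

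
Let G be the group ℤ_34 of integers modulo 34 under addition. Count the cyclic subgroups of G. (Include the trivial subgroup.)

4

Group the elements of G by the cyclic subgroup they generate; each cyclic subgroup of order d accounts for φ(d) elements.
Cyclic subgroups by order — order 1: 1; order 2: 1; order 17: 1; order 34: 1.
Total: 4.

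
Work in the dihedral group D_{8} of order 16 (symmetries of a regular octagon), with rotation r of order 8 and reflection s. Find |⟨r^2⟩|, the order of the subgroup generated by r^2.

4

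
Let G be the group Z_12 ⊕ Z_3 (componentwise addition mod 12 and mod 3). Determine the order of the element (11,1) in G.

12

The order of (11,1) in Z_12 × Z_3 is lcm(ord(11) in Z_12, ord(1) in Z_3).
ord(11) = 12 and ord(1) = 3, so |⟨(11,1)⟩| = lcm(12, 3) = 12.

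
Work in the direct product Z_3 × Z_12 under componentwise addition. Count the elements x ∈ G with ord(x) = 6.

8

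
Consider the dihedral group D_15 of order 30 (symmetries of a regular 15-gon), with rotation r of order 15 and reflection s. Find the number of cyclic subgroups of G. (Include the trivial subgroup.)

19

Each element a generates a cyclic subgroup ⟨a⟩; distinct elements may generate the same one (a cyclic group of order d has φ(d) generators).
Cyclic subgroups by order — order 1: 1; order 2: 15; order 3: 1; order 5: 1; order 15: 1.
Total: 19.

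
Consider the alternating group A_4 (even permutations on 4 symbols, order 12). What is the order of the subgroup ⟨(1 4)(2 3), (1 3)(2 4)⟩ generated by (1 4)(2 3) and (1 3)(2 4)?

4

|⟨(1 4)(2 3)⟩| = 2 and |⟨(1 3)(2 4)⟩| = 2, so |H| is a multiple of lcm(2, 2) = 2 and divides |G| = 12.
Closing under the operation: H = {e, (1 2)(3 4), (1 3)(2 4), (1 4)(2 3)}, so |H| = 4.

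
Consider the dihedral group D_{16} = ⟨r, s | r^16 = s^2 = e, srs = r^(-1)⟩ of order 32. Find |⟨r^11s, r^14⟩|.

|⟨r^11s⟩| = 2 and |⟨r^14⟩| = 8, so |H| is a multiple of lcm(2, 8) = 8 and divides |G| = 32.
Closing under the operation: H = {e, r^2, r^4, r^6, r^8, r^10, r^12, r^14, rs, r^3s, r^5s, r^7s, r^9s, r^11s, r^13s, r^15s}, so |H| = 16.

16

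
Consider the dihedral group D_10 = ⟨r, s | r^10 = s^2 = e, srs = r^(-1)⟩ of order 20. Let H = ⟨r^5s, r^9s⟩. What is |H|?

10

|⟨r^5s⟩| = 2 and |⟨r^9s⟩| = 2, so |H| is a multiple of lcm(2, 2) = 2 and divides |G| = 20.
Closing under the operation: H = {e, r^2, r^4, r^6, r^8, rs, r^3s, r^5s, r^7s, r^9s}, so |H| = 10.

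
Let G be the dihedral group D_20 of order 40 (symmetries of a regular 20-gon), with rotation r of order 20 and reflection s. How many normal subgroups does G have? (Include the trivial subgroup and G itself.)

G has 48 subgroups. Checking conjugation-invariance by order — order 1: 1/1 normal; order 2: 1/21 normal; order 4: 1/11 normal; order 5: 1/1 normal; order 8: 0/5 normal; order 10: 1/5 normal; order 20: 3/3 normal; order 40: 1/1 normal.
Total normal subgroups: 9.

9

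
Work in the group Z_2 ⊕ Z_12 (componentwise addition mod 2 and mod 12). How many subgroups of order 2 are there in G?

|G| = 24 and 2 | 24, so subgroups of order 2 are possible by Lagrange.
The subgroups of order 2 are: {(0,0), (0,6)}; {(0,0), (1,0)}; {(0,0), (1,6)}.
So G has 3 subgroups of order 2.

3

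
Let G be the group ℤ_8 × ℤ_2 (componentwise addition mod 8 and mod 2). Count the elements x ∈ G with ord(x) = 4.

4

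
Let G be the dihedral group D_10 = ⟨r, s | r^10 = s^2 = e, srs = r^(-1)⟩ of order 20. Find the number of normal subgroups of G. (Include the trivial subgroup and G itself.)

G has 22 subgroups. Checking conjugation-invariance by order — order 1: 1/1 normal; order 2: 1/11 normal; order 4: 0/5 normal; order 5: 1/1 normal; order 10: 3/3 normal; order 20: 1/1 normal.
Total normal subgroups: 7.

7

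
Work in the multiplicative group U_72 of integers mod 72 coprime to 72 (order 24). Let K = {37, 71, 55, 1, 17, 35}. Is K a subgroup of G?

Closure fails: 35 · 17 = 19 ∉ K. So K is not a subgroup.

No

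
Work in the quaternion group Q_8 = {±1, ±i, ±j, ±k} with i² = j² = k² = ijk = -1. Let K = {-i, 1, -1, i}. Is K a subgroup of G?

|K| = 4 divides |G| = 8, consistent with Lagrange.
K contains the identity, every element's inverse is in K, and K is closed under ·: it is a subgroup.
In fact K = ⟨-i⟩.

Yes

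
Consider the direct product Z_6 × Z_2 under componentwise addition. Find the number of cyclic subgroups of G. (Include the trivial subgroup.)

A cyclic subgroup of order d is generated by each of its φ(d) elements of order d, so the cyclic subgroups of order d number (#elements of order d)/φ(d).
Cyclic subgroups by order — order 1: 1; order 2: 3; order 3: 1; order 6: 3.
Total: 8.

8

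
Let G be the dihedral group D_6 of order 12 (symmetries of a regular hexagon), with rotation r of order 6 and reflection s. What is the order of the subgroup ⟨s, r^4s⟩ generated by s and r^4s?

|⟨s⟩| = 2 and |⟨r^4s⟩| = 2, so |H| is a multiple of lcm(2, 2) = 2 and divides |G| = 12.
Closing under the operation: H = {e, r^2, r^4, s, r^2s, r^4s}, so |H| = 6.

6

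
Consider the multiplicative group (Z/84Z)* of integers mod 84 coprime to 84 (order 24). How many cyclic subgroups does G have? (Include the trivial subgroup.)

A cyclic subgroup of order d is generated by each of its φ(d) elements of order d, so the cyclic subgroups of order d number (#elements of order d)/φ(d).
Cyclic subgroups by order — order 1: 1; order 2: 7; order 3: 1; order 6: 7.
Total: 16.

16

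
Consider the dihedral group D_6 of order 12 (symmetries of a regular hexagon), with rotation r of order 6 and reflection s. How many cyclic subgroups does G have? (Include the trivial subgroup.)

Group the elements of G by the cyclic subgroup they generate; each cyclic subgroup of order d accounts for φ(d) elements.
Cyclic subgroups by order — order 1: 1; order 2: 7; order 3: 1; order 6: 1.
Total: 10.

10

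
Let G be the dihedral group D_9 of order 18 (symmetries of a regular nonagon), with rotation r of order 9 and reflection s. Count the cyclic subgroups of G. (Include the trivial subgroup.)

12

Group the elements of G by the cyclic subgroup they generate; each cyclic subgroup of order d accounts for φ(d) elements.
Cyclic subgroups by order — order 1: 1; order 2: 9; order 3: 1; order 9: 1.
Total: 12.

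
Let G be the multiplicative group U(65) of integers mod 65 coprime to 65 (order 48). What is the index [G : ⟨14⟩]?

|⟨14⟩| = 2 and |G| = 48.
By Lagrange, [G : H] = |G|/|H| = 48/2 = 24.

24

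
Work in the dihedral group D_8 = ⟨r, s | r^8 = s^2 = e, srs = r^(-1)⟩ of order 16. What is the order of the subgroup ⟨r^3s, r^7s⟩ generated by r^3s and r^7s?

|⟨r^3s⟩| = 2 and |⟨r^7s⟩| = 2, so |H| is a multiple of lcm(2, 2) = 2 and divides |G| = 16.
Closing under the operation: H = {e, r^4, r^3s, r^7s}, so |H| = 4.

4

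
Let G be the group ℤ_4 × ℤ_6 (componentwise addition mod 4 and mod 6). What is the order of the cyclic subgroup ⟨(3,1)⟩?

12

The order of (3,1) in Z_4 × Z_6 is lcm(ord(3) in Z_4, ord(1) in Z_6).
ord(3) = 4 and ord(1) = 6, so |⟨(3,1)⟩| = lcm(4, 6) = 12.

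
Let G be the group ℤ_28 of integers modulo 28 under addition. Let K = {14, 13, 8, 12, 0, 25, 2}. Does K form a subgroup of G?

No

2 ∈ K but its inverse 26 ∉ K, so K is not a subgroup.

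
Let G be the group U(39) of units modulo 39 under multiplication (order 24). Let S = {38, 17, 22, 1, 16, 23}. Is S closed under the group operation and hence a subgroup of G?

|S| = 6 divides |G| = 24, consistent with Lagrange.
S contains the identity, every element's inverse is in S, and S is closed under ·: it is a subgroup.
In fact S = ⟨17⟩.

Yes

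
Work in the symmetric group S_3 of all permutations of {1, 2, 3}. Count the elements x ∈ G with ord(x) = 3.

2

The elements of order 3 are: (1 2 3), (1 3 2).
That's 2.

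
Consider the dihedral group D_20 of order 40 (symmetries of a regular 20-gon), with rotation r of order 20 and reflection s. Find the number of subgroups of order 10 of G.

|G| = 40 and 10 | 40, so subgroups of order 10 are possible by Lagrange.
The subgroups of order 10 are: {e, r^2, r^4, r^6, r^8, r^10, r^12, r^14, r^16, r^18}; {e, r^4, r^8, r^12, r^16, r^2s, r^6s, r^10s, r^14s, r^18s}; {e, r^4, r^8, r^12, r^16, r^3s, r^7s, r^11s, r^15s, r^19s}; {e, r^4, r^8, r^12, r^16, s, r^4s, r^8s, r^12s, r^16s}; … (5 in all).
So G has 5 subgroups of order 10.

5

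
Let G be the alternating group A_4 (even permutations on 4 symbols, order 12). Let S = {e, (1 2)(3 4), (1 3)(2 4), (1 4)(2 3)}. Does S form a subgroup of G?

|S| = 4 divides |G| = 12, consistent with Lagrange.
S contains the identity, every element's inverse is in S, and S is closed under ∘: it is a subgroup.

Yes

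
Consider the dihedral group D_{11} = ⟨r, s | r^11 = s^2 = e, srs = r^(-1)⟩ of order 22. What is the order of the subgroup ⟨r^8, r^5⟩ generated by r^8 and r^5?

11

|⟨r^8⟩| = 11 and |⟨r^5⟩| = 11, so |H| is a multiple of lcm(11, 11) = 11 and divides |G| = 22.
Closing under the operation: H = {e, r, r^2, r^3, r^4, r^5, r^6, r^7, r^8, r^9, r^10}, so |H| = 11.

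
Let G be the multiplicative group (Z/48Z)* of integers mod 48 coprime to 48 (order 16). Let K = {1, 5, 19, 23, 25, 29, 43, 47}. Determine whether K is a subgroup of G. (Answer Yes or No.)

Yes

|K| = 8 divides |G| = 16, consistent with Lagrange.
K contains the identity, every element's inverse is in K, and K is closed under ·: it is a subgroup.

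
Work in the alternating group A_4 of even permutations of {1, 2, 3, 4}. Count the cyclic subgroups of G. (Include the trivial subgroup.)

8

A cyclic subgroup of order d is generated by each of its φ(d) elements of order d, so the cyclic subgroups of order d number (#elements of order d)/φ(d).
Cyclic subgroups by order — order 1: 1; order 2: 3; order 3: 4.
Total: 8.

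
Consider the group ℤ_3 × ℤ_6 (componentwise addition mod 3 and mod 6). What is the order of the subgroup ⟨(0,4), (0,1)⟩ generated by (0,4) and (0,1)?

|⟨(0,4)⟩| = 3 and |⟨(0,1)⟩| = 6, so |H| is a multiple of lcm(3, 6) = 6 and divides |G| = 18.
Closing under the operation: H = {(0,0), (0,1), (0,2), (0,3), (0,4), (0,5)}, so |H| = 6.

6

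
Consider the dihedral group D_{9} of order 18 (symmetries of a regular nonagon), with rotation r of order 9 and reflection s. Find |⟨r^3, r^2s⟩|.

6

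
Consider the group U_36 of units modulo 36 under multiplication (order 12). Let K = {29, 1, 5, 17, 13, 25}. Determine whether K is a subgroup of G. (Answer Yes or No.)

Yes

|K| = 6 divides |G| = 12, consistent with Lagrange.
K contains the identity, every element's inverse is in K, and K is closed under ·: it is a subgroup.
In fact K = ⟨29⟩.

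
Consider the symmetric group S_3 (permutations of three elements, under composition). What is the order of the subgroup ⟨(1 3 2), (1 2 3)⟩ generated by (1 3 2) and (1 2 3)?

|⟨(1 3 2)⟩| = 3 and |⟨(1 2 3)⟩| = 3, so |H| is a multiple of lcm(3, 3) = 3 and divides |G| = 6.
Closing under the operation: H = {e, (1 2 3), (1 3 2)}, so |H| = 3.

3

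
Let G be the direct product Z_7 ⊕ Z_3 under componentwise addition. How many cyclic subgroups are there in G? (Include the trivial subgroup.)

4

Group the elements of G by the cyclic subgroup they generate; each cyclic subgroup of order d accounts for φ(d) elements.
Cyclic subgroups by order — order 1: 1; order 3: 1; order 7: 1; order 21: 1.
Total: 4.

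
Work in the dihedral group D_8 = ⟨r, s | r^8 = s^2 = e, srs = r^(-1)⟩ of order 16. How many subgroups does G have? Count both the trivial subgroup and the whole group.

|G| = 16, so by Lagrange every subgroup order divides 16. Divisors: 1, 2, 4, 8, 16.
Subgroups by order — order 1: 1; order 2: 9; order 4: 5; order 8: 3; order 16: 1.
Total: 1 + 9 + 5 + 3 + 1 = 19.

19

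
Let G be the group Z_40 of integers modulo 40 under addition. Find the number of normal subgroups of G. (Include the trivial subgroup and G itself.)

8

G is abelian, so every subgroup is normal.
G has 8 subgroups in total, hence 8 normal subgroups.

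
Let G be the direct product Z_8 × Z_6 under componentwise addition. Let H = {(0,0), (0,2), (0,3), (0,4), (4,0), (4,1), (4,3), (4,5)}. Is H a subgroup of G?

No

Closure fails: (4,0) + (0,4) = (4,4) ∉ H. So H is not a subgroup.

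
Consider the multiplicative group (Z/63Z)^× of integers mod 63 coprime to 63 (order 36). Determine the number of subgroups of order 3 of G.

4

|G| = 36 and 3 | 36, so subgroups of order 3 are possible by Lagrange.
The subgroups of order 3 are: {1, 4, 16}; {1, 22, 43}; {1, 25, 58}; {1, 37, 46}.
So G has 4 subgroups of order 3.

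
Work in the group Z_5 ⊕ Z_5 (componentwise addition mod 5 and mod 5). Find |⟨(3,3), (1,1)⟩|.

5

|⟨(3,3)⟩| = 5 and |⟨(1,1)⟩| = 5, so |H| is a multiple of lcm(5, 5) = 5 and divides |G| = 25.
Closing under the operation: H = {(0,0), (1,1), (2,2), (3,3), (4,4)}, so |H| = 5.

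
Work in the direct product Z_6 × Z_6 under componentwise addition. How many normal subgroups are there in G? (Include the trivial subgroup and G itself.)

G is abelian, so every subgroup is normal.
G has 30 subgroups in total, hence 30 normal subgroups.

30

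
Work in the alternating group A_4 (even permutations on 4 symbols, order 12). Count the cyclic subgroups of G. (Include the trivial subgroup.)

Each element a generates a cyclic subgroup ⟨a⟩; distinct elements may generate the same one (a cyclic group of order d has φ(d) generators).
Cyclic subgroups by order — order 1: 1; order 2: 3; order 3: 4.
Total: 8.

8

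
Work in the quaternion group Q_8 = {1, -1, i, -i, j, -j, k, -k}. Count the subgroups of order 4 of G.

3

|G| = 8 and 4 | 8, so subgroups of order 4 are possible by Lagrange.
The subgroups of order 4 are: {1, -1, i, -i}; {1, -1, j, -j}; {1, -1, k, -k}.
So G has 3 subgroups of order 4.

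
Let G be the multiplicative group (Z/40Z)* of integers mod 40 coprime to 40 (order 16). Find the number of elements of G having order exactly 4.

The elements of order 4 are: 3, 7, 13, 17, 23, 27, 33, 37.
That's 8.

8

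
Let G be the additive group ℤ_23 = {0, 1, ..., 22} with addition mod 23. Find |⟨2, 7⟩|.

23

|⟨2⟩| = 23 and |⟨7⟩| = 23, so |H| is a multiple of lcm(23, 23) = 23 and divides |G| = 23.
Closing {2, 7} under the group operation gives all of G, so |H| = 23.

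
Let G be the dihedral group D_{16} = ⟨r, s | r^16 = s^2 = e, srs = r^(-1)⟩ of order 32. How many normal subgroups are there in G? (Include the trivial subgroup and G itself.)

8

G has 36 subgroups. Checking conjugation-invariance by order — order 1: 1/1 normal; order 2: 1/17 normal; order 4: 1/9 normal; order 8: 1/5 normal; order 16: 3/3 normal; order 32: 1/1 normal.
Total normal subgroups: 8.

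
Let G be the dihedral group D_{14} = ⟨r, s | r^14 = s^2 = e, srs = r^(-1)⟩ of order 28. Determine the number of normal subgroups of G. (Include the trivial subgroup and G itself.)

7

G has 28 subgroups. Checking conjugation-invariance by order — order 1: 1/1 normal; order 2: 1/15 normal; order 4: 0/7 normal; order 7: 1/1 normal; order 14: 3/3 normal; order 28: 1/1 normal.
Total normal subgroups: 7.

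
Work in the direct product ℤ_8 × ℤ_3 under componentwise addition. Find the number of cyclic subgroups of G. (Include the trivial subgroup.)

Each element a generates a cyclic subgroup ⟨a⟩; distinct elements may generate the same one (a cyclic group of order d has φ(d) generators).
Cyclic subgroups by order — order 1: 1; order 2: 1; order 3: 1; order 4: 1; order 6: 1; order 8: 1; order 12: 1; order 24: 1.
Total: 8.

8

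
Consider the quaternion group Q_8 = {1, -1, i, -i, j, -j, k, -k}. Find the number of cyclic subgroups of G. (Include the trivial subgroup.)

Group the elements of G by the cyclic subgroup they generate; each cyclic subgroup of order d accounts for φ(d) elements.
Cyclic subgroups by order — order 1: 1; order 2: 1; order 4: 3.
Total: 5.

5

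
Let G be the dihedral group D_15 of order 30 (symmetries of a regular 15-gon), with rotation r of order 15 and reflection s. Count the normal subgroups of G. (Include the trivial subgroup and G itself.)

G has 28 subgroups. Checking conjugation-invariance by order — order 1: 1/1 normal; order 2: 0/15 normal; order 3: 1/1 normal; order 5: 1/1 normal; order 6: 0/5 normal; order 10: 0/3 normal; order 15: 1/1 normal; order 30: 1/1 normal.
Total normal subgroups: 5.

5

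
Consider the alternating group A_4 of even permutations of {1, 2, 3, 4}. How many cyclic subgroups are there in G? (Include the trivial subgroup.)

Group the elements of G by the cyclic subgroup they generate; each cyclic subgroup of order d accounts for φ(d) elements.
Cyclic subgroups by order — order 1: 1; order 2: 3; order 3: 4.
Total: 8.

8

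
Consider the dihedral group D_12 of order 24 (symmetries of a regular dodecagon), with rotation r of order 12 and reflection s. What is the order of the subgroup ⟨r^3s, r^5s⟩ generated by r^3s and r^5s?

12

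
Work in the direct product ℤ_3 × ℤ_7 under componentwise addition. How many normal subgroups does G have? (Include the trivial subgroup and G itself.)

G is abelian, so every subgroup is normal.
G has 4 subgroups in total, hence 4 normal subgroups.

4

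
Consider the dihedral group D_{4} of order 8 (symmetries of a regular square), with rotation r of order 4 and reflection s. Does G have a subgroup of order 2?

Yes

2 | 8. A subgroup of order 2 is {e, r^2}.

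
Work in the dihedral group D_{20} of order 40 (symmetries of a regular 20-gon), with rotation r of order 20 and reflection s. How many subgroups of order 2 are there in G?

|G| = 40 and 2 | 40, so subgroups of order 2 are possible by Lagrange.
The subgroups of order 2 are: {e, r^10}; {e, r^10s}; {e, r^11s}; {e, r^12s}; … (21 in all).
So G has 21 subgroups of order 2.

21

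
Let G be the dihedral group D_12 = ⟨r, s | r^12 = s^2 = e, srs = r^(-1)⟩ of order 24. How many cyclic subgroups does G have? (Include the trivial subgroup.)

Group the elements of G by the cyclic subgroup they generate; each cyclic subgroup of order d accounts for φ(d) elements.
Cyclic subgroups by order — order 1: 1; order 2: 13; order 3: 1; order 4: 1; order 6: 1; order 12: 1.
Total: 18.

18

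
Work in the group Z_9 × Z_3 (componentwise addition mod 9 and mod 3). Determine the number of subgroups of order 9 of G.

4

|G| = 27 and 9 | 27, so subgroups of order 9 are possible by Lagrange.
The subgroups of order 9 are: {(0,0), (0,1), (0,2), (3,0), (3,1), (3,2), (6,0), (6,1), (6,2)}; {(0,0), (1,0), (2,0), (3,0), (4,0), (5,0), (6,0), (7,0), (8,0)}; {(0,0), (1,1), (2,2), (3,0), (4,1), (5,2), (6,0), (7,1), (8,2)}; {(0,0), (1,2), (2,1), (3,0), (4,2), (5,1), (6,0), (7,2), (8,1)}.
So G has 4 subgroups of order 9.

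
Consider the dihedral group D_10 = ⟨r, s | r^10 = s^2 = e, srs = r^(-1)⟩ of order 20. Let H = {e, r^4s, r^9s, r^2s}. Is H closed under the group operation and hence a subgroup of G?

No

Closure fails: r^2s · r^9s = r^3 ∉ H. So H is not a subgroup.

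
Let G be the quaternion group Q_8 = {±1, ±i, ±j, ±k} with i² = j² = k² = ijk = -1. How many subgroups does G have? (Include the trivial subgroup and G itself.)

6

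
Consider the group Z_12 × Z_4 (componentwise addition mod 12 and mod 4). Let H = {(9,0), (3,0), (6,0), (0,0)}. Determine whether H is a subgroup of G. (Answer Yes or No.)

|H| = 4 divides |G| = 48, consistent with Lagrange.
H contains the identity, every element's inverse is in H, and H is closed under +: it is a subgroup.
In fact H = ⟨(9,0)⟩.

Yes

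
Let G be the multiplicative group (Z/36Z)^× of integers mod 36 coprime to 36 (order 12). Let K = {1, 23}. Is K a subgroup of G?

No

23 ∈ K but its inverse 11 ∉ K, so K is not a subgroup.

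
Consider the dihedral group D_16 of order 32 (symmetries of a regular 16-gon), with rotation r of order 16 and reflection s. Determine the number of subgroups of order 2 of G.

|G| = 32 and 2 | 32, so subgroups of order 2 are possible by Lagrange.
The subgroups of order 2 are: {e, r^10s}; {e, r^11s}; {e, r^12s}; {e, r^13s}; … (17 in all).
So G has 17 subgroups of order 2.

17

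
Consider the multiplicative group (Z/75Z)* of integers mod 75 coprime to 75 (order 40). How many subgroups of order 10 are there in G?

|G| = 40 and 10 | 40, so subgroups of order 10 are possible by Lagrange.
The subgroups of order 10 are: {1, 11, 16, 26, 31, 41, 46, 56, 61, 71}; {1, 14, 16, 29, 31, 44, 46, 59, 61, 74}; {1, 4, 16, 19, 31, 34, 46, 49, 61, 64}.
So G has 3 subgroups of order 10.

3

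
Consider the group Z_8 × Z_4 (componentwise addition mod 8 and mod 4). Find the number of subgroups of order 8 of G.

7

|G| = 32 and 8 | 32, so subgroups of order 8 are possible by Lagrange.
The subgroups of order 8 are: {(0,0), (0,1), (0,2), (0,3), (4,0), (4,1), (4,2), (4,3)}; {(0,0), (0,2), (2,0), (2,2), (4,0), (4,2), (6,0), (6,2)}; {(0,0), (0,2), (2,1), (2,3), (4,0), (4,2), (6,1), (6,3)}; {(0,0), (1,0), (2,0), (3,0), (4,0), (5,0), (6,0), (7,0)}; … (7 in all).
So G has 7 subgroups of order 8.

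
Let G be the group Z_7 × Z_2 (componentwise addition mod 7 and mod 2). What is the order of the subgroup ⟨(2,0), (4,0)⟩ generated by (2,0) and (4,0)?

7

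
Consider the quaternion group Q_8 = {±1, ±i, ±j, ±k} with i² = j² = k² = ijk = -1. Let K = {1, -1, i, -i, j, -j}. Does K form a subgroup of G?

No

|K| = 6 does not divide |G| = 8, so by Lagrange K is not a subgroup.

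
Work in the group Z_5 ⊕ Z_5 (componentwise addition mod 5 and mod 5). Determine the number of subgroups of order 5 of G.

6

|G| = 25 and 5 | 25, so subgroups of order 5 are possible by Lagrange.
The subgroups of order 5 are: {(0,0), (0,1), (0,2), (0,3), (0,4)}; {(0,0), (1,0), (2,0), (3,0), (4,0)}; {(0,0), (1,1), (2,2), (3,3), (4,4)}; {(0,0), (1,2), (2,4), (3,1), (4,3)}; … (6 in all).
So G has 6 subgroups of order 5.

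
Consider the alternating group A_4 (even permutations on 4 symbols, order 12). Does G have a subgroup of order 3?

Yes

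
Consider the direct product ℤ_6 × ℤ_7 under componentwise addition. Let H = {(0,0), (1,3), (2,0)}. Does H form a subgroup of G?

No

(1,3) ∈ H but its inverse (5,4) ∉ H, so H is not a subgroup.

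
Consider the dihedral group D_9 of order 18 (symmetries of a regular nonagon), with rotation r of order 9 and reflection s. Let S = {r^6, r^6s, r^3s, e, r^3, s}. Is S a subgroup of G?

Yes

|S| = 6 divides |G| = 18, consistent with Lagrange.
S contains the identity, every element's inverse is in S, and S is closed under ·: it is a subgroup.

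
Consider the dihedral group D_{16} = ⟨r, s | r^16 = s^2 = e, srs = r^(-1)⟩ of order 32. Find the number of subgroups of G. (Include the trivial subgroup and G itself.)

36

|G| = 32, so by Lagrange every subgroup order divides 32. Divisors: 1, 2, 4, 8, 16, 32.
Subgroups by order — order 1: 1; order 2: 17; order 4: 9; order 8: 5; order 16: 3; order 32: 1.
Total: 1 + 17 + 9 + 5 + 3 + 1 = 36.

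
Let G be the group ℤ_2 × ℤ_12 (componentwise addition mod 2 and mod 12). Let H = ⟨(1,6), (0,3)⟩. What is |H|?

8

|⟨(1,6)⟩| = 2 and |⟨(0,3)⟩| = 4, so |H| is a multiple of lcm(2, 4) = 4 and divides |G| = 24.
Closing under the operation: H = {(0,0), (0,3), (0,6), (0,9), (1,0), (1,3), (1,6), (1,9)}, so |H| = 8.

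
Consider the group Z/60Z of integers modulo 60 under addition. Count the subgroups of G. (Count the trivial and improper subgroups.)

12

A cyclic group of order 60 has exactly one subgroup for each divisor of 60.
Divisors of 60: 1, 2, 3, 4, 5, 6, 10, 12, 15, 20, 30, 60.
So Z/60Z has 12 subgroups.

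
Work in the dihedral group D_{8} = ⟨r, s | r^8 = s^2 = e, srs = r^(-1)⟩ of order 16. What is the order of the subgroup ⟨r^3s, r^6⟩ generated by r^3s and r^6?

|⟨r^3s⟩| = 2 and |⟨r^6⟩| = 4, so |H| is a multiple of lcm(2, 4) = 4 and divides |G| = 16.
Closing under the operation: H = {e, r^2, r^4, r^6, rs, r^3s, r^5s, r^7s}, so |H| = 8.

8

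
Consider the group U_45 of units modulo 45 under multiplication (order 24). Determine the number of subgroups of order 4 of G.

|G| = 24 and 4 | 24, so subgroups of order 4 are possible by Lagrange.
The subgroups of order 4 are: {1, 8, 17, 19}; {1, 19, 26, 44}; {1, 19, 28, 37}.
So G has 3 subgroups of order 4.

3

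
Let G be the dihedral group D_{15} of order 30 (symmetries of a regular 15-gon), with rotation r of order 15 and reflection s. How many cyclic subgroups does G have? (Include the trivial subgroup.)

19

Group the elements of G by the cyclic subgroup they generate; each cyclic subgroup of order d accounts for φ(d) elements.
Cyclic subgroups by order — order 1: 1; order 2: 15; order 3: 1; order 5: 1; order 15: 1.
Total: 19.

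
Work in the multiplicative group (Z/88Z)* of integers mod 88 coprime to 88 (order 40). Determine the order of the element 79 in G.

10

Compute successive powers of 79 mod 88: 79, 81, 63, 49, 87, 9, 7, 25, …; 79^10 ≡ 1 (mod 88).
So |⟨79⟩| = 10.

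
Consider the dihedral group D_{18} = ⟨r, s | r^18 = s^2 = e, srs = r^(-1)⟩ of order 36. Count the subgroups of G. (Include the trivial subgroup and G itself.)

45

|G| = 36, so by Lagrange every subgroup order divides 36. Divisors: 1, 2, 3, 4, 6, 9, 12, 18, 36.
Subgroups by order — order 1: 1; order 2: 19; order 3: 1; order 4: 9; order 6: 7; order 9: 1; order 12: 3; order 18: 3; order 36: 1.
Total: 1 + 19 + 1 + 9 + 7 + 1 + 3 + 3 + 1 = 45.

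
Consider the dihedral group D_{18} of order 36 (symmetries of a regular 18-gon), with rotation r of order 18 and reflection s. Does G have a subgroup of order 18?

18 | 36. A subgroup of order 18 is {e, r, r^2, r^3, r^4, r^5, r^6, r^7, r^8, r^9, r^10, r^11, r^12, r^13, r^14, r^15, r^16, r^17}.

Yes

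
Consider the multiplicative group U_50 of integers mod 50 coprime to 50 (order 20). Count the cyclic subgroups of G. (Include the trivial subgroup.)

Each element a generates a cyclic subgroup ⟨a⟩; distinct elements may generate the same one (a cyclic group of order d has φ(d) generators).
Cyclic subgroups by order — order 1: 1; order 2: 1; order 4: 1; order 5: 1; order 10: 1; order 20: 1.
Total: 6.

6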